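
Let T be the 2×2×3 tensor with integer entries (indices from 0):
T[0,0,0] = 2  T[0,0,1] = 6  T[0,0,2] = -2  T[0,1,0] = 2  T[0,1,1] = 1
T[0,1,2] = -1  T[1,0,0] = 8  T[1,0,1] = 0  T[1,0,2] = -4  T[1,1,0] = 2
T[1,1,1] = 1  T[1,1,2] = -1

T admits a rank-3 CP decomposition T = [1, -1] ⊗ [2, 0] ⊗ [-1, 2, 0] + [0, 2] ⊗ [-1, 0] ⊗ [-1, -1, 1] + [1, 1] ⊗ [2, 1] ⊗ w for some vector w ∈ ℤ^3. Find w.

w = [2, 1, -1]

Subtract the known terms from T to get the rank-1 residual R = [1, 1] ⊗ [2, 1] ⊗ w, so R[i,j,k] = a[i]·b[j]·w[k]. Pick indices with nonzero a[0]·b[0] = (1)·(2) = 2. Only the fibre through (0,0,·) is needed: R[0,0,:] = T[0,0,:] − Σₗ aₗ[0]bₗ[0]cₗ = [2, 6, -2] − (1)·(2)·[-1, 2, 0] − (0)·(-1)·[-1, -1, 1] = [4, 2, -2]. Then w[k] = R[0,0,k] / 2 for each k, giving w = [4, 2, -2] / 2 = [2, 1, -1].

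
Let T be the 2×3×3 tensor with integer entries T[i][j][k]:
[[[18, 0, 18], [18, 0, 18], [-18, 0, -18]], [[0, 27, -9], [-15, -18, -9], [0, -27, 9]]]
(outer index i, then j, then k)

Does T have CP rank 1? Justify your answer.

No

The mode-2 unfolding of T (rows indexed by j, columns by (i,k) = (0,0), (0,1), (0,2), (1,0), (1,1), (1,2)) is [[18, 0, 18, 0, 27, -9], [18, 0, 18, -15, -18, -9], [-18, 0, -18, 0, -27, 9]].
There the 2×2 minor on rows j ∈ {0, 1}, columns (i,k) ∈ {(0,0), (1,0)} is det [[18, 0], [18, -15]] = -270 ≠ 0, so this unfolding has rank ≥ 2; CP rank is at least every unfolding rank, so rank(T) ≥ 2.
In particular rank(T) ≥ 2 > 1, so T is not rank-1.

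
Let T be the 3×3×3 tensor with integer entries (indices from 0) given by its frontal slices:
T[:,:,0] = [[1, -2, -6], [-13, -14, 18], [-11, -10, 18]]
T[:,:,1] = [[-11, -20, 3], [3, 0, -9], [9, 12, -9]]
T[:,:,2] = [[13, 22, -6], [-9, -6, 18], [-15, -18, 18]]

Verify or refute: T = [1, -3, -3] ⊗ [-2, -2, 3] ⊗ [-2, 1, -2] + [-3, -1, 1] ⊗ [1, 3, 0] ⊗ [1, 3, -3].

Reconstruct entry (0,1,0) from the claimed factors: Σₗ aₗ[0]bₗ[1]cₗ[0] = (1)·(-2)·(-2) + (-3)·(3)·(1) = -5, but T[0,1,0] = -2. The claim is false.

No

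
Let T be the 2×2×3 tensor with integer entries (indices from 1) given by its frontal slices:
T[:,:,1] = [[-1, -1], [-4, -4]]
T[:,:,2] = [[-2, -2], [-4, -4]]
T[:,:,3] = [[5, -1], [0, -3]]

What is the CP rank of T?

Lower bound: in the mode-3 unfolding of T (rows indexed by k, columns by (i,j)) the 3×3 minor on rows k ∈ {1, 2, 3}, columns (i,j) ∈ {(1,1), (1,2), (2,1)} is det [[-1, -1, -4], [-2, -2, -4], [5, -1, 0]] = -24 ≠ 0, so that unfolding has rank ≥ 3 and hence rank(T) ≥ 3 (CP rank is at least every unfolding rank, though it can be larger).
Upper bound: T is a sum of 3 rank-1 terms, T = (0, 1) ⊗ (1, 1) ⊗ (-4, -4, -2) + (1, 0) ⊗ (1, 1) ⊗ (-1, -2, 1) + (2, 1) ⊗ (2, -1) ⊗ (0, 0, 1) (one valid choice — decompositions are not unique — normalised so each a, b is primitive with positive first nonzero entry; check it by expanding all entries), so rank(T) ≤ 3.
These bounds meet, so rank(T) = 3.

3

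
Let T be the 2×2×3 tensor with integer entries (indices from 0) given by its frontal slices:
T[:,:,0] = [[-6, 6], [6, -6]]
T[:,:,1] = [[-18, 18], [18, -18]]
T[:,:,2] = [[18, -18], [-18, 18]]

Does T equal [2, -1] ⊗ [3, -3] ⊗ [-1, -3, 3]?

No

Reconstruct entry (1,0,0) from the claimed factors: Σₗ aₗ[1]bₗ[0]cₗ[0] = (-1)·(3)·(-1) = 3, but T[1,0,0] = 6. The claim is false.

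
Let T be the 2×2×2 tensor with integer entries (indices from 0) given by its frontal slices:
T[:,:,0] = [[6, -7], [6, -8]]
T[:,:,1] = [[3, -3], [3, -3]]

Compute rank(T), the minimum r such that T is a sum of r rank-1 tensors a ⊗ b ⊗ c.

2

Lower bound: the mode-2 unfolding of T (rows indexed by j, columns by (i,k) = (0,0), (0,1), (1,0), (1,1)) is [[6, 3, 6, 3], [-7, -3, -8, -3]].
There the 2×2 minor on rows j ∈ {0, 1}, columns (i,k) ∈ {(0,0), (0,1)} is det [[6, 3], [-7, -3]] = 3 ≠ 0, so this unfolding has rank ≥ 2; CP rank is at least every unfolding rank, so rank(T) ≥ 2. (Flattening ranks never certify an upper bound on CP rank; for that we must actually write T with 2 rank-1 terms.)
Upper bound — finding two terms. Write S_k = T[:,:,k] for the frontal slices: S₀ = [[6, -7], [6, -8]], S₁ = [[3, -3], [3, -3]].
If T = a₁ ⊗ b₁ ⊗ c₁ + a₂ ⊗ b₂ ⊗ c₂ then each S_k = c₁[k]·a₁b₁ᵀ + c₂[k]·a₂b₂ᵀ. S₀ and S₁ are linearly independent, so a₁b₁ᵀ and a₂b₂ᵀ must span the same plane of matrices: they are the rank-1 matrices of the form x·S₀ + y·S₁.
det(x·S₀ + y·S₁) is −6·x² − 3·xy = (-3)·(2·x + y)(x), vanishing at (x:y) = (1:-2) and (0:1).
M₁ = S₀ − 2·S₁ = [[0, -1], [0, -2]] = −[1, 2][0, 1]ᵀ and M₂ = S₁ = [[3, -3], [3, -3]] = 3·[1, 1][1, -1]ᵀ, so take a₁ = [1, 2], b₁ = [0, 1], a₂ = [1, 1], b₂ = [1, -1].
Each slice is an integer combination of E₁ = a₁b₁ᵀ and E₂ = a₂b₂ᵀ: S₀ = −E₁ + 6·E₂, S₁ = 3·E₂; reading off coefficients, c₁ = [-1, 0] and c₂ = [6, 3].
Hence T = [1, 2] ⊗ [0, 1] ⊗ [-1, 0] + [1, 1] ⊗ [1, -1] ⊗ [6, 3], so rank(T) ≤ 2.
These bounds meet, so rank(T) = 2.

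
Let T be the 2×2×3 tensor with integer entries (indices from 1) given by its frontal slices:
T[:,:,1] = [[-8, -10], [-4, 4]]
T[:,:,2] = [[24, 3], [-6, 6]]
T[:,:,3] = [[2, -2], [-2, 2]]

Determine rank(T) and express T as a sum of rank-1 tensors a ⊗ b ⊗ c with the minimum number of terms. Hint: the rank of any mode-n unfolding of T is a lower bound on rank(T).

rank(T) = 2

Lower bound: the mode-2 unfolding of T (rows indexed by j, columns by (i,k) = (1,1), (1,2), (1,3), (2,1), (2,2), (2,3)) is [[-8, 24, 2, -4, -6, -2], [-10, 3, -2, 4, 6, 2]].
There the 2×2 minor on rows j ∈ {1, 2}, columns (i,k) ∈ {(1,1), (1,2)} is det [[-8, 24], [-10, 3]] = 216 ≠ 0, so this unfolding has rank ≥ 2; CP rank is at least every unfolding rank, so rank(T) ≥ 2. (Flattening ranks never certify an upper bound on CP rank; for that we must actually write T with 2 rank-1 terms.)
Upper bound — finding two terms. Write S_k = T[:,:,k] for the frontal slices: S₁ = [[-8, -10], [-4, 4]], S₂ = [[24, 3], [-6, 6]], S₃ = [[2, -2], [-2, 2]].
If T = a₁ ⊗ b₁ ⊗ c₁ + a₂ ⊗ b₂ ⊗ c₂ then each S_k = c₁[k]·a₁b₁ᵀ + c₂[k]·a₂b₂ᵀ. S₁ and S₂ are linearly independent, so a₁b₁ᵀ and a₂b₂ᵀ must span the same plane of matrices: they are the rank-1 matrices of the form x·S₁ + y·S₂.
det(x·S₁ + y·S₂) is −72·x² + 162·y² = (-18)·(2·x − 3·y)(2·x + 3·y), vanishing at (x:y) = (3:2) and (3:-2).
M₁ = 3·S₁ + 2·S₂ = [[24, -24], [-24, 24]] = 24·(1, -1)(1, -1)ᵀ and M₂ = 3·S₁ − 2·S₂ = [[-72, -36], [0, 0]] = (-36)·(1, 0)(2, 1)ᵀ, so take a₁ = (1, -1), b₁ = (1, -1), a₂ = (1, 0), b₂ = (2, 1).
Each slice is an integer combination of E₁ = a₁b₁ᵀ and E₂ = a₂b₂ᵀ: S₁ = 4·E₁ − 6·E₂, S₂ = 6·E₁ + 9·E₂, S₃ = 2·E₁; reading off coefficients, c₁ = (4, 6, 2) and c₂ = (-6, 9, 0).
Hence T = (1, -1) ⊗ (1, -1) ⊗ (4, 6, 2) + (1, 0) ⊗ (2, 1) ⊗ (-6, 9, 0), so rank(T) ≤ 2.
These bounds meet, so rank(T) = 2.
Check entry T[1,1,1] = -8: (1)·(1)·(4) + (1)·(2)·(-6) = -8.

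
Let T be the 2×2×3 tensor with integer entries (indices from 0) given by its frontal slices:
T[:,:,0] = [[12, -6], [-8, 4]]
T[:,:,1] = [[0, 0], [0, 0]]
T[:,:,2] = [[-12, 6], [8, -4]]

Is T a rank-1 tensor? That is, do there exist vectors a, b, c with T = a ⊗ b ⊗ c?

Yes

The mode-1 fibre T[:,0,0] = [12, -8] gives a = [3, -2] (primitive direction); the mode-2 fibre T[0,:,0] = [12, -6] gives b = [2, -1]; then c[k] = T[0,0,k] / (a[0]·b[0]) = [12, 0, -12] / 6 = [2, 0, -2].
Expanding [3, -2] ⊗ [2, -1] ⊗ [2, 0, -2] reproduces all 12 entries of T, so T = [3, -2] ⊗ [2, -1] ⊗ [2, 0, -2] and rank(T) ≤ 1.
Equivalently every frontal slice T[:,:,k] is c[k] times the rank-1 matrix [3, -2] ⊗ [2, -1]. So T has rank 1 (it is nonzero).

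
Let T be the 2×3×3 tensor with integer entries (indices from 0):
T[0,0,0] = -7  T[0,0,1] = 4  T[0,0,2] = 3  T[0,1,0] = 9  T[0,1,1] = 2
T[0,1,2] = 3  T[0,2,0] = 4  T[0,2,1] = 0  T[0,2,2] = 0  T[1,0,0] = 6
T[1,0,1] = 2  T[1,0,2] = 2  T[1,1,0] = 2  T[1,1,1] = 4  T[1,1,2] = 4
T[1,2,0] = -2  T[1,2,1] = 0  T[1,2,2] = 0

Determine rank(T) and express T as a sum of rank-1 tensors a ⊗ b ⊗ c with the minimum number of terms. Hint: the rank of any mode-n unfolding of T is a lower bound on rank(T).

rank(T) = 3

Lower bound: the mode-2 unfolding of T (rows indexed by j, columns by (i,k) = (0,0), (0,1), (0,2), (1,0), (1,1), (1,2)) is [[-7, 4, 3, 6, 2, 2], [9, 2, 3, 2, 4, 4], [4, 0, 0, -2, 0, 0]].
There the 3×3 minor on rows j ∈ {0, 1, 2}, columns (i,k) ∈ {(0,0), (0,1), (0,2)} is det [[-7, 4, 3], [9, 2, 3], [4, 0, 0]] = 24 ≠ 0, so this unfolding has rank ≥ 3; CP rank is at least every unfolding rank, so rank(T) ≥ 3. (Unfolding ranks only ever bound the CP rank from below — rank(T) can be strictly larger than all of them — so the matching upper bound has to come from an explicit 3-term decomposition.)
Upper bound: T is a sum of 3 rank-1 terms, T = (1, 0) ⊗ (1, -1, 0) ⊗ (-1, 2, 1) + (1, 1) ⊗ (1, 2, 0) ⊗ (2, 2, 2) + (2, -1) ⊗ (2, -1, -1) ⊗ (-2, 0, 0) (written with every a and b primitive with positive leading entry and the scale carried by c; CP decompositions are not unique, and this one is verified by expanding entrywise), so rank(T) ≤ 3.
These bounds meet, so rank(T) = 3.
Check entry T[1,2,0] = -2: (0)·(0)·(-1) + (1)·(0)·(2) + (-1)·(-1)·(-2) = -2.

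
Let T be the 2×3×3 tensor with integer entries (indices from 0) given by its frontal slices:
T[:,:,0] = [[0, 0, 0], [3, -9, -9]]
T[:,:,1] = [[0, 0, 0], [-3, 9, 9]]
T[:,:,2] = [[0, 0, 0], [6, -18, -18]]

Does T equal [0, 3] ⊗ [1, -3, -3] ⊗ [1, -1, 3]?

No

Reconstruct entry (1,0,2) from the claimed factors: Σₗ aₗ[1]bₗ[0]cₗ[2] = (3)·(1)·(3) = 9, but T[1,0,2] = 6. The claim is false.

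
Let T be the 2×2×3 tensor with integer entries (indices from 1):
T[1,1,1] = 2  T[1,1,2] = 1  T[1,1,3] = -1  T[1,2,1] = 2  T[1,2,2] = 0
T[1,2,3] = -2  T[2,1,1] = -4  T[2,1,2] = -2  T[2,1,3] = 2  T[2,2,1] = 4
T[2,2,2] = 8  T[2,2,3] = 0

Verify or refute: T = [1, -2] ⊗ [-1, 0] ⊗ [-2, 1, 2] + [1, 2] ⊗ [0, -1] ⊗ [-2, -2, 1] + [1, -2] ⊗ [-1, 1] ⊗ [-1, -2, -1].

No

Reconstruct entry (1,1,1) from the claimed factors: Σₗ aₗ[1]bₗ[1]cₗ[1] = (1)·(-1)·(-2) + (1)·(0)·(-2) + (1)·(-1)·(-1) = 3, but T[1,1,1] = 2. The claim is false.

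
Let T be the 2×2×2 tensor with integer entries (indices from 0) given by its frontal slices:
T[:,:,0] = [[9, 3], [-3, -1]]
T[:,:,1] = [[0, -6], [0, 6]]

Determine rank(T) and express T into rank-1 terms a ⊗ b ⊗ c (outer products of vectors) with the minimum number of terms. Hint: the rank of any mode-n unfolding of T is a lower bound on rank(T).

rank(T) = 2

Lower bound: in the mode-3 unfolding of T (rows indexed by k, columns by (i,j)) the 2×2 minor on rows k ∈ {0, 1}, columns (i,j) ∈ {(0,0), (0,1)} is det [[9, 3], [0, -6]] = -54 ≠ 0, so that unfolding has rank ≥ 2 and hence rank(T) ≥ 2 (CP rank is at least every unfolding rank, though it can be larger).
Upper bound: with S_k = T[:,:,k], the two rank-1 terms a₁b₁ᵀ, a₂b₂ᵀ are the rank-1 members of the pencil x·S₀ + y·S₁.
det(x·S₀ + y·S₁) is 36·xy = 36·(y)(x), vanishing at (x:y) = (1:0) and (0:1).
M₁ = S₀ = [[9, 3], [-3, -1]] = (3, -1)(3, 1)ᵀ and M₂ = S₁ = [[0, -6], [0, 6]] = (-6)·(1, -1)(0, 1)ᵀ, so take a₁ = (3, -1), b₁ = (3, 1), a₂ = (1, -1), b₂ = (0, 1).
Each slice is an integer combination of E₁ = a₁b₁ᵀ and E₂ = a₂b₂ᵀ: S₀ = E₁, S₁ = −6·E₂; reading off coefficients, c₁ = (1, 0) and c₂ = (0, -6).
Hence T = (3, -1) ⊗ (3, 1) ⊗ (1, 0) + (1, -1) ⊗ (0, 1) ⊗ (0, -6), so rank(T) ≤ 2.
These bounds meet, so rank(T) = 2.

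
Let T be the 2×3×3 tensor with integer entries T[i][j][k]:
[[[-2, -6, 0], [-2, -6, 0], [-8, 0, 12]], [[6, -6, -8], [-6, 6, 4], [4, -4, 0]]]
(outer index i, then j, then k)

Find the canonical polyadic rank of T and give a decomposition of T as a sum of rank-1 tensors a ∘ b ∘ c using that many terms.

Lower bound: the mode-2 unfolding of T (rows indexed by j, columns by (i,k) = (0,0), (0,1), (0,2), (1,0), (1,1), (1,2)) is [[-2, -6, 0, 6, -6, -8], [-2, -6, 0, -6, 6, 4], [-8, 0, 12, 4, -4, 0]].
There the 3×3 minor on rows j ∈ {0, 1, 2}, columns (i,k) ∈ {(0,0), (0,1), (1,0)} is det [[-2, -6, 6], [-2, -6, -6], [-8, 0, 4]] = -576 ≠ 0, so this unfolding has rank ≥ 3; CP rank is at least every unfolding rank, so rank(T) ≥ 3. (This is only a lower bound: in general the CP rank may exceed every unfolding rank, so we still need to exhibit 3 rank-1 terms summing to T.)
Upper bound: T is a sum of 3 rank-1 terms, T = (0, 1) ∘ (1, -2, 2) ∘ (4, -4, -4) + (1, 0) ∘ (1, 1, 1) ∘ (-4, -4, 4) + (1, 1) ∘ (1, 1, -2) ∘ (2, -2, -4) (written with every a and b primitive with positive leading entry and the scale carried by c; CP decompositions are not unique, and this one is verified by expanding entrywise), so rank(T) ≤ 3.
These bounds meet, so rank(T) = 3.

rank(T) = 3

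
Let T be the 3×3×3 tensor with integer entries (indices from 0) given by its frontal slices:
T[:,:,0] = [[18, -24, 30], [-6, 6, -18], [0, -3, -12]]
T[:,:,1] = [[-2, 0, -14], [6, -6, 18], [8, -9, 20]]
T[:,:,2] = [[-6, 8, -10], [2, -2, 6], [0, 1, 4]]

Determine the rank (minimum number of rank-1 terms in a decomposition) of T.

2

Lower bound: the mode-1 unfolding of T (rows indexed by i, columns by (j,k) = (0,0), (0,1), (0,2), (1,0), (1,1), (1,2), (2,0), (2,1), (2,2)) is [[18, -2, -6, -24, 0, 8, 30, -14, -10], [-6, 6, 2, 6, -6, -2, -18, 18, 6], [0, 8, 0, -3, -9, 1, -12, 20, 4]].
There the 2×2 minor on rows i ∈ {0, 1}, columns (j,k) ∈ {(0,0), (0,1)} is det [[18, -2], [-6, 6]] = 96 ≠ 0, so this unfolding has rank ≥ 2; CP rank is at least every unfolding rank, so rank(T) ≥ 2. (Unfolding ranks only ever bound the CP rank from below — rank(T) can be strictly larger than all of them — so the matching upper bound has to come from an explicit 2-term decomposition.)
Upper bound — finding two terms. Write S_k = T[:,:,k] for the frontal slices: S₀ = [[18, -24, 30], [-6, 6, -18], [0, -3, -12]], S₁ = [[-2, 0, -14], [6, -6, 18], [8, -9, 20]], S₂ = [[-6, 8, -10], [2, -2, 6], [0, 1, 4]].
If T = a₁ (x) b₁ (x) c₁ + a₂ (x) b₂ (x) c₂ then each S_k = c₁[k]·a₁b₁ᵀ + c₂[k]·a₂b₂ᵀ. S₀ and S₁ are linearly independent, so a₁b₁ᵀ and a₂b₂ᵀ must span the same plane of matrices: they are the rank-1 matrices of the form x·S₀ + y·S₁.
The 2×2 minor of x·S₀ + y·S₁ on rows {0,1}, columns {0,1} is −36·x² + 24·xy + 12·y² = (-12)·(x − y)(3·x + y), vanishing at (x:y) = (1:1) and (1:-3).
M₁ = S₀ + S₁ = [[16, -24, 16], [0, 0, 0], [8, -12, 8]] = 4·(2, 0, 1)(2, -3, 2)ᵀ and M₂ = S₀ − 3·S₁ = [[24, -24, 72], [-24, 24, -72], [-24, 24, -72]] = 24·(1, -1, -1)(1, -1, 3)ᵀ, so take a₁ = (2, 0, 1), b₁ = (2, -3, 2), a₂ = (1, -1, -1), b₂ = (1, -1, 3).
Each slice is an integer combination of E₁ = a₁b₁ᵀ and E₂ = a₂b₂ᵀ: S₀ = 3·E₁ + 6·E₂, S₁ = E₁ − 6·E₂, S₂ = −E₁ − 2·E₂; reading off coefficients, c₁ = (3, 1, -1) and c₂ = (6, -6, -2).
Hence T = (2, 0, 1) (x) (2, -3, 2) (x) (3, 1, -1) + (1, -1, -1) (x) (1, -1, 3) (x) (6, -6, -2), so rank(T) ≤ 2.
These bounds meet, so rank(T) = 2.
Check entry T[1,1,1] = -6: (0)·(-3)·(1) + (-1)·(-1)·(-6) = -6.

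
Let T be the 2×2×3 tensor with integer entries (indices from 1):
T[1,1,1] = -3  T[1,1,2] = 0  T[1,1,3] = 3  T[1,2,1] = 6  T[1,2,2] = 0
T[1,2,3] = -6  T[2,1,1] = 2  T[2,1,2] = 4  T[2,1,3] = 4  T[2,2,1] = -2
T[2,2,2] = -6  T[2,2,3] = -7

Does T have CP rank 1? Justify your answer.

The mode-1 unfolding of T (rows indexed by i, columns by (j,k) = (1,1), (1,2), (1,3), (2,1), (2,2), (2,3)) is [[-3, 0, 3, 6, 0, -6], [2, 4, 4, -2, -6, -7]].
There the 2×2 minor on rows i ∈ {1, 2}, columns (j,k) ∈ {(1,1), (1,2)} is det [[-3, 0], [2, 4]] = -12 ≠ 0, so this unfolding has rank ≥ 2; CP rank is at least every unfolding rank, so rank(T) ≥ 2.
In particular rank(T) ≥ 2 > 1, so T is not rank-1.

No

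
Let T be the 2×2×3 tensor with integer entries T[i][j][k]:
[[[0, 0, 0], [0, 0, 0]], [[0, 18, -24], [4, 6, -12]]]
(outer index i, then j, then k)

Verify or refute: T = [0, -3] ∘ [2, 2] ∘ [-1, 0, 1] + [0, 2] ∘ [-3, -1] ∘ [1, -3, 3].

Yes

Reconstruct entrywise from the claimed factors. For example, T[0,1,2] = 0 and Σₗ aₗ[0]bₗ[1]cₗ[2] = (0)·(2)·(1) + (0)·(-1)·(3) = 0; checking all 12 entries, every one matches. The claim holds.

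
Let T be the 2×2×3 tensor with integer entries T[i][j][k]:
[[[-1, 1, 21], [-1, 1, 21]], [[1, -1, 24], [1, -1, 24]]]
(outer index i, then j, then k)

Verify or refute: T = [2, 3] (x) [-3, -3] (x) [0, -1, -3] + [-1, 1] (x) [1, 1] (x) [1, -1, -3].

Reconstruct entry (0,0,1) from the claimed factors: Σₗ aₗ[0]bₗ[0]cₗ[1] = (2)·(-3)·(-1) + (-1)·(1)·(-1) = 7, but T[0,0,1] = 1. The claim is false.

No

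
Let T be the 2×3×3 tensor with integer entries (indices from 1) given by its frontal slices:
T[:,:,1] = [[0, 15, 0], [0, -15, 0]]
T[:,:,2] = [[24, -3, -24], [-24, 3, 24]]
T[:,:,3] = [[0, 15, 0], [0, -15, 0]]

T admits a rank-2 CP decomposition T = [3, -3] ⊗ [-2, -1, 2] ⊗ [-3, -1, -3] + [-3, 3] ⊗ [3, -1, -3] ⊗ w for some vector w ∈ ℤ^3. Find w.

Subtract the known terms from T to get the rank-1 residual R = [-3, 3] ⊗ [3, -1, -3] ⊗ w, so R[i,j,k] = a[i]·b[j]·w[k]. Pick indices with nonzero a[1]·b[1] = (-3)·(3) = -9. Only the fibre through (1,1,·) is needed: R[1,1,:] = T[1,1,:] − Σₗ aₗ[1]bₗ[1]cₗ = [0, 24, 0] − (3)·(-2)·[-3, -1, -3] = [-18, 18, -18]. Then w[k] = R[1,1,k] / -9 for each k, giving w = [-18, 18, -18] / -9 = [2, -2, 2].

w = [2, -2, 2]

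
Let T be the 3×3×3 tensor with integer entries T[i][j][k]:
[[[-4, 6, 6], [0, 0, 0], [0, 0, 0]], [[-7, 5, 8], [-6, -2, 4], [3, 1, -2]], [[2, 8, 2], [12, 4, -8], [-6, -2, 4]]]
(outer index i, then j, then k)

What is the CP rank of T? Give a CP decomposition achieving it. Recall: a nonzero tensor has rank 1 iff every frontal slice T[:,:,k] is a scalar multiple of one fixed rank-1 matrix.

rank(T) = 2

Lower bound: the mode-3 unfolding of T (rows indexed by k, columns by (i,j) = (0,0), (0,1), (0,2), (1,0), (1,1), (1,2), (2,0), (2,1), (2,2)) is [[-4, 0, 0, -7, -6, 3, 2, 12, -6], [6, 0, 0, 5, -2, 1, 8, 4, -2], [6, 0, 0, 8, 4, -2, 2, -8, 4]].
There the 2×2 minor on rows k ∈ {0, 1}, columns (i,j) ∈ {(0,0), (1,0)} is det [[-4, -7], [6, 5]] = 22 ≠ 0, so this unfolding has rank ≥ 2; CP rank is at least every unfolding rank, so rank(T) ≥ 2. (This is only a lower bound: in general the CP rank may exceed every unfolding rank, so we still need to exhibit 2 rank-1 terms summing to T.)
Upper bound — finding two terms. Write S_k = T[:,:,k] for the frontal slices: S₀ = [[-4, 0, 0], [-7, -6, 3], [2, 12, -6]], S₁ = [[6, 0, 0], [5, -2, 1], [8, 4, -2]], S₂ = [[6, 0, 0], [8, 4, -2], [2, -8, 4]].
If T = a₁ ∘ b₁ ∘ c₁ + a₂ ∘ b₂ ∘ c₂ then each S_k = c₁[k]·a₁b₁ᵀ + c₂[k]·a₂b₂ᵀ. S₀ and S₁ are linearly independent, so a₁b₁ᵀ and a₂b₂ᵀ must span the same plane of matrices: they are the rank-1 matrices of the form x·S₀ + y·S₁.
The 2×2 minor of x·S₀ + y·S₁ on rows {0,1}, columns {0,1} is 24·x² − 28·xy − 12·y² = 4·(2·x − 3·y)(3·x + y), vanishing at (x:y) = (3:2) and (1:-3).
M₁ = 3·S₀ + 2·S₁ = [[0, 0, 0], [-11, -22, 11], [22, 44, -22]] = (-11)·[0, 1, -2][1, 2, -1]ᵀ and M₂ = S₀ − 3·S₁ = [[-22, 0, 0], [-22, 0, 0], [-22, 0, 0]] = (-22)·[1, 1, 1][1, 0, 0]ᵀ, so take a₁ = [0, 1, -2], b₁ = [1, 2, -1], a₂ = [1, 1, 1], b₂ = [1, 0, 0].
Each slice is an integer combination of E₁ = a₁b₁ᵀ and E₂ = a₂b₂ᵀ: S₀ = −3·E₁ − 4·E₂, S₁ = −E₁ + 6·E₂, S₂ = 2·E₁ + 6·E₂; reading off coefficients, c₁ = [-3, -1, 2] and c₂ = [-4, 6, 6].
Hence T = [0, 1, -2] ∘ [1, 2, -1] ∘ [-3, -1, 2] + [1, 1, 1] ∘ [1, 0, 0] ∘ [-4, 6, 6], so rank(T) ≤ 2.
These bounds meet, so rank(T) = 2.
Check entry T[0,2,0] = 0: (0)·(-1)·(-3) + (1)·(0)·(-4) = 0.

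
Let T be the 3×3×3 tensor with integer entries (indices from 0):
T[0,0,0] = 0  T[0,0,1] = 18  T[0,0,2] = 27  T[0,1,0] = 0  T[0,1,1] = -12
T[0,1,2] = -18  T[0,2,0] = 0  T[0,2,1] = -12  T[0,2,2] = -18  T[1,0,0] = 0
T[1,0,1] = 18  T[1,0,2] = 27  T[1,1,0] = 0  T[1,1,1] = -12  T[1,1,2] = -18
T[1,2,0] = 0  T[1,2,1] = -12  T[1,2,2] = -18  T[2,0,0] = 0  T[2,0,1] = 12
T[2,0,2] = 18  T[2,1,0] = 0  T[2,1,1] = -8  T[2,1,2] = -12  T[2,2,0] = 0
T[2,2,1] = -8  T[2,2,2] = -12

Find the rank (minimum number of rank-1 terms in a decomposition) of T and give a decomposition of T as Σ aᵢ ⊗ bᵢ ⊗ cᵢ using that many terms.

rank(T) = 1

Lower bound: T ≠ 0 (e.g. T[0,0,1] = 18), so rank(T) ≥ 1.
Upper bound: if T = a ⊗ b ⊗ c then every fibre of T is a multiple of the corresponding factor, so read the factors off the fibres through the nonzero entry T[0,0,1] = 18.
The mode-1 fibre T[:,0,1] = [18, 18, 12] gives a = [3, 3, 2] (primitive direction); the mode-2 fibre T[0,:,1] = [18, -12, -12] gives b = [3, -2, -2]; then c[k] = T[0,0,k] / (a[0]·b[0]) = [0, 18, 27] / 9 = [0, 2, 3].
Expanding [3, 3, 2] ⊗ [3, -2, -2] ⊗ [0, 2, 3] reproduces all 27 entries of T, so T = [3, 3, 2] ⊗ [3, -2, -2] ⊗ [0, 2, 3] and rank(T) ≤ 1.
These bounds meet, so rank(T) = 1.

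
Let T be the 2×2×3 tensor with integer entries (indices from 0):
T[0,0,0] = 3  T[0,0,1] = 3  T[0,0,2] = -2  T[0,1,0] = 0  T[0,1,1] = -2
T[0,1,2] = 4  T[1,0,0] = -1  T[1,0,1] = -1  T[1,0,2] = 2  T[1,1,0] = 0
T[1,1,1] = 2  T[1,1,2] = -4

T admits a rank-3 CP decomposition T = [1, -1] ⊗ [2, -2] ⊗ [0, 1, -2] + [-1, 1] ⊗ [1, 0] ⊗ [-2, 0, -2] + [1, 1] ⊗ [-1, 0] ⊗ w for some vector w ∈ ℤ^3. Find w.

Subtract the known terms from T to get the rank-1 residual R = [1, 1] ⊗ [-1, 0] ⊗ w, so R[i,j,k] = a[i]·b[j]·w[k]. Pick indices with nonzero a[0]·b[0] = (1)·(-1) = -1. Only the fibre through (0,0,·) is needed: R[0,0,:] = T[0,0,:] − Σₗ aₗ[0]bₗ[0]cₗ = [3, 3, -2] − (1)·(2)·[0, 1, -2] − (-1)·(1)·[-2, 0, -2] = [1, 1, 0]. Then w[k] = R[0,0,k] / -1 for each k, giving w = [1, 1, 0] / -1 = [-1, -1, 0].

w = [-1, -1, 0]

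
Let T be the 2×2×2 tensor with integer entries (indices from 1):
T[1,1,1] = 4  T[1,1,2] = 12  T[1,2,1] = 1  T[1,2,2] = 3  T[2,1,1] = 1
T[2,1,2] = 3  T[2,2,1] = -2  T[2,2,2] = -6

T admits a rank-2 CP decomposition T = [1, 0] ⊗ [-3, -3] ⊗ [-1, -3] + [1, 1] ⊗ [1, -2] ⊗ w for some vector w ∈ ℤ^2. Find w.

w = [1, 3]

Subtract the known terms from T to get the rank-1 residual R = [1, 1] ⊗ [1, -2] ⊗ w, so R[i,j,k] = a[i]·b[j]·w[k]. Pick indices with nonzero a[1]·b[1] = (1)·(1) = 1. Only the fibre through (1,1,·) is needed: R[1,1,:] = T[1,1,:] − Σₗ aₗ[1]bₗ[1]cₗ = [4, 12] − (1)·(-3)·[-1, -3] = [1, 3]. Then w[k] = R[1,1,k] / 1 for each k, giving w = [1, 3] / 1 = [1, 3].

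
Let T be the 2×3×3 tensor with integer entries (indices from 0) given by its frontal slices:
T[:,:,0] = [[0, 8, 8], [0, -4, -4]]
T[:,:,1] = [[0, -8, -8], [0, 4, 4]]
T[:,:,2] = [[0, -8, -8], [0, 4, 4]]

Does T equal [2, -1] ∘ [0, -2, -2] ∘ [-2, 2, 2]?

Reconstruct entrywise from the claimed factors. For example, T[0,1,0] = 8 and Σₗ aₗ[0]bₗ[1]cₗ[0] = (2)·(-2)·(-2) = 8; checking all 18 entries, every one matches. The claim holds.

Yes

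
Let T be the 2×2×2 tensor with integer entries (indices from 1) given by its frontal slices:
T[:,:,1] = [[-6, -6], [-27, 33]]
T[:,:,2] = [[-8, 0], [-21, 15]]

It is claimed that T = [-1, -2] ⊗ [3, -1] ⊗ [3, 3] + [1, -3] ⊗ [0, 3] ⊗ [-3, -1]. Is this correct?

No

Reconstruct entry (1,1,1) from the claimed factors: Σₗ aₗ[1]bₗ[1]cₗ[1] = (-1)·(3)·(3) + (1)·(0)·(-3) = -9, but T[1,1,1] = -6. The claim is false.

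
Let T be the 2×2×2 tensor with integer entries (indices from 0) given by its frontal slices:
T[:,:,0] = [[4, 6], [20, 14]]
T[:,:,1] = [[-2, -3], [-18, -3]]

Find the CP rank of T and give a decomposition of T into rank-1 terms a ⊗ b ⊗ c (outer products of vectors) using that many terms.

Lower bound: the mode-3 unfolding of T (rows indexed by k, columns by (i,j) = (0,0), (0,1), (1,0), (1,1)) is [[4, 6, 20, 14], [-2, -3, -18, -3]].
There the 2×2 minor on rows k ∈ {0, 1}, columns (i,j) ∈ {(0,0), (1,0)} is det [[4, 20], [-2, -18]] = -32 ≠ 0, so this unfolding has rank ≥ 2; CP rank is at least every unfolding rank, so rank(T) ≥ 2. (This is only a lower bound: in general the CP rank may exceed every unfolding rank, so we still need to exhibit 2 rank-1 terms summing to T.)
Upper bound — finding two terms. Write S_k = T[:,:,k] for the frontal slices: S₀ = [[4, 6], [20, 14]], S₁ = [[-2, -3], [-18, -3]].
If T = a₁ ⊗ b₁ ⊗ c₁ + a₂ ⊗ b₂ ⊗ c₂ then each S_k = c₁[k]·a₁b₁ᵀ + c₂[k]·a₂b₂ᵀ. S₀ and S₁ are linearly independent, so a₁b₁ᵀ and a₂b₂ᵀ must span the same plane of matrices: they are the rank-1 matrices of the form x·S₀ + y·S₁.
det(x·S₀ + y·S₁) is −64·x² + 128·xy − 48·y² = (-16)·(2·x − 3·y)(2·x − y), vanishing at (x:y) = (3:2) and (1:2).
M₁ = 3·S₀ + 2·S₁ = [[8, 12], [24, 36]] = 4·(1, 3)(2, 3)ᵀ and M₂ = S₀ + 2·S₁ = [[0, 0], [-16, 8]] = (-8)·(0, 1)(2, -1)ᵀ, so take a₁ = (1, 3), b₁ = (2, 3), a₂ = (0, 1), b₂ = (2, -1).
Each slice is an integer combination of E₁ = a₁b₁ᵀ and E₂ = a₂b₂ᵀ: S₀ = 2·E₁ + 4·E₂, S₁ = −E₁ − 6·E₂; reading off coefficients, c₁ = (2, -1) and c₂ = (4, -6).
Hence T = (1, 3) ⊗ (2, 3) ⊗ (2, -1) + (0, 1) ⊗ (2, -1) ⊗ (4, -6), so rank(T) ≤ 2.
These bounds meet, so rank(T) = 2.
Check entry T[1,0,0] = 20: (3)·(2)·(2) + (1)·(2)·(4) = 20.

rank(T) = 2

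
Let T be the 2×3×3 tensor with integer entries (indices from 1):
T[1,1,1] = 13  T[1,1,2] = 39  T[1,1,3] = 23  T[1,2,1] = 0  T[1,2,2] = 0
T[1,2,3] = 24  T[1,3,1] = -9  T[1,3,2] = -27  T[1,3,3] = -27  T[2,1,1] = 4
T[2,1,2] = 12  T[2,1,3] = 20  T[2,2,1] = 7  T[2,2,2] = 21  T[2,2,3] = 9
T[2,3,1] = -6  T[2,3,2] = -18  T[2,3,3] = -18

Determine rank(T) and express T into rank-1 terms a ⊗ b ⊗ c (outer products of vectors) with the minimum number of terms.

rank(T) = 2

Lower bound: the mode-1 unfolding of T (rows indexed by i, columns by (j,k) = (1,1), (1,2), (1,3), (2,1), (2,2), (2,3), (3,1), (3,2), (3,3)) is [[13, 39, 23, 0, 0, 24, -9, -27, -27], [4, 12, 20, 7, 21, 9, -6, -18, -18]].
There the 2×2 minor on rows i ∈ {1, 2}, columns (j,k) ∈ {(1,1), (1,3)} is det [[13, 23], [4, 20]] = 168 ≠ 0, so this unfolding has rank ≥ 2; CP rank is at least every unfolding rank, so rank(T) ≥ 2. (Flattening ranks never certify an upper bound on CP rank; for that we must actually write T with 2 rank-1 terms.)
Upper bound — finding two terms. Write S_k = T[:,:,k] for the frontal slices: S₁ = [[13, 0, -9], [4, 7, -6]], S₂ = [[39, 0, -27], [12, 21, -18]], S₃ = [[23, 24, -27], [20, 9, -18]].
If T = a₁ ⊗ b₁ ⊗ c₁ + a₂ ⊗ b₂ ⊗ c₂ then each S_k = c₁[k]·a₁b₁ᵀ + c₂[k]·a₂b₂ᵀ. S₁ and S₃ are linearly independent, so a₁b₁ᵀ and a₂b₂ᵀ must span the same plane of matrices: they are the rank-1 matrices of the form x·S₁ + y·S₃.
The 2×2 minor of x·S₁ + y·S₃ on rows {1,2}, columns {1,2} is 91·x² + 182·xy − 273·y² = 91·(x + 3·y)(x − y), vanishing at (x:y) = (3:-1) and (1:1).
M₁ = 3·S₁ − S₃ = [[16, -24, 0], [-8, 12, 0]] = 4·[2, -1][2, -3, 0]ᵀ and M₂ = S₁ + S₃ = [[36, 24, -36], [24, 16, -24]] = 4·[3, 2][3, 2, -3]ᵀ, so take a₁ = [2, -1], b₁ = [2, -3, 0], a₂ = [3, 2], b₂ = [3, 2, -3].
Each slice is an integer combination of E₁ = a₁b₁ᵀ and E₂ = a₂b₂ᵀ: S₁ = E₁ + E₂, S₂ = 3·E₁ + 3·E₂, S₃ = −E₁ + 3·E₂; reading off coefficients, c₁ = [1, 3, -1] and c₂ = [1, 3, 3].
Hence T = [2, -1] ⊗ [2, -3, 0] ⊗ [1, 3, -1] + [3, 2] ⊗ [3, 2, -3] ⊗ [1, 3, 3], so rank(T) ≤ 2.
These bounds meet, so rank(T) = 2.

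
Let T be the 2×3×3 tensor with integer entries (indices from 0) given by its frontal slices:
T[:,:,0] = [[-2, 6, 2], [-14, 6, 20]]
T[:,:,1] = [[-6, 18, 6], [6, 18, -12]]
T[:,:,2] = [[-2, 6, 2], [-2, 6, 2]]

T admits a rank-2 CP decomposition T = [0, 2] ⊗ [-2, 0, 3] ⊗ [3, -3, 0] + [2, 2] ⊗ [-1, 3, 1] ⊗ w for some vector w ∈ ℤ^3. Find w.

w = [1, 3, 1]

Subtract the known terms from T to get the rank-1 residual R = [2, 2] ⊗ [-1, 3, 1] ⊗ w, so R[i,j,k] = a[i]·b[j]·w[k]. Pick indices with nonzero a[0]·b[0] = (2)·(-1) = -2. Only the fibre through (0,0,·) is needed: R[0,0,:] = T[0,0,:] − Σₗ aₗ[0]bₗ[0]cₗ = [-2, -6, -2] − (0)·(-2)·[3, -3, 0] = [-2, -6, -2]. Then w[k] = R[0,0,k] / -2 for each k, giving w = [-2, -6, -2] / -2 = [1, 3, 1].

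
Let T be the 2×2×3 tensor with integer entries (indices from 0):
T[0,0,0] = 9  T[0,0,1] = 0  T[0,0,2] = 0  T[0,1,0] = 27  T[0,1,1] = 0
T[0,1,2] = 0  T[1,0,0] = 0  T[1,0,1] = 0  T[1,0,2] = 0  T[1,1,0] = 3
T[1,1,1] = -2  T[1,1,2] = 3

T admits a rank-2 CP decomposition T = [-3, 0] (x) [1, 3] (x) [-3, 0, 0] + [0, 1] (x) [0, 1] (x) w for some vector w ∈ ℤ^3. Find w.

w = [3, -2, 3]

Subtract the known terms from T to get the rank-1 residual R = [0, 1] (x) [0, 1] (x) w, so R[i,j,k] = a[i]·b[j]·w[k]. Pick indices with nonzero a[1]·b[1] = (1)·(1) = 1. Only the fibre through (1,1,·) is needed: R[1,1,:] = T[1,1,:] − Σₗ aₗ[1]bₗ[1]cₗ = [3, -2, 3] − (0)·(3)·[-3, 0, 0] = [3, -2, 3]. Then w[k] = R[1,1,k] / 1 for each k, giving w = [3, -2, 3] / 1 = [3, -2, 3].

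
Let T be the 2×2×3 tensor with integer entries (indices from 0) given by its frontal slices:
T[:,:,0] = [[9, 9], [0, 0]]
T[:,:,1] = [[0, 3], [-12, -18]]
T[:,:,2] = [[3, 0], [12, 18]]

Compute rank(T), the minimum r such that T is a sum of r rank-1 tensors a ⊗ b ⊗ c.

2

Lower bound: in the mode-2 unfolding of T (rows indexed by j, columns by (i,k)) the 2×2 minor on rows j ∈ {0, 1}, columns (i,k) ∈ {(0,0), (0,1)} is det [[9, 0], [9, 3]] = 27 ≠ 0, so that unfolding has rank ≥ 2 and hence rank(T) ≥ 2 (CP rank is at least every unfolding rank, though it can be larger).
Upper bound: with S_k = T[:,:,k], the two rank-1 terms a₁b₁ᵀ, a₂b₂ᵀ are the rank-1 members of the pencil x·S₀ + y·S₁.
det(x·S₀ + y·S₁) is −54·xy + 36·y² = (-18)·(3·x − 2·y)(y), vanishing at (x:y) = (2:3) and (1:0).
M₁ = 2·S₀ + 3·S₁ = [[18, 27], [-36, -54]] = 9·[1, -2][2, 3]ᵀ and M₂ = S₀ = [[9, 9], [0, 0]] = 9·[1, 0][1, 1]ᵀ, so take a₁ = [1, -2], b₁ = [2, 3], a₂ = [1, 0], b₂ = [1, 1].
Each slice is an integer combination of E₁ = a₁b₁ᵀ and E₂ = a₂b₂ᵀ: S₀ = 9·E₂, S₁ = 3·E₁ − 6·E₂, S₂ = −3·E₁ + 9·E₂; reading off coefficients, c₁ = [0, 3, -3] and c₂ = [9, -6, 9].
Hence T = [1, -2] ⊗ [2, 3] ⊗ [0, 3, -3] + [1, 0] ⊗ [1, 1] ⊗ [9, -6, 9], so rank(T) ≤ 2.
These bounds meet, so rank(T) = 2.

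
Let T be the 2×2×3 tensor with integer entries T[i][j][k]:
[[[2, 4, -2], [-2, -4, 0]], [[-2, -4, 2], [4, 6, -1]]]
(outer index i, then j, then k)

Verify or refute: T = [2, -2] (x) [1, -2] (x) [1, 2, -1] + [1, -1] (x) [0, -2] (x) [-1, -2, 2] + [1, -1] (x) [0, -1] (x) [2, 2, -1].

Reconstruct entry (0,1,0) from the claimed factors: Σₗ aₗ[0]bₗ[1]cₗ[0] = (2)·(-2)·(1) + (1)·(-2)·(-1) + (1)·(-1)·(2) = -4, but T[0,1,0] = -2. The claim is false.

No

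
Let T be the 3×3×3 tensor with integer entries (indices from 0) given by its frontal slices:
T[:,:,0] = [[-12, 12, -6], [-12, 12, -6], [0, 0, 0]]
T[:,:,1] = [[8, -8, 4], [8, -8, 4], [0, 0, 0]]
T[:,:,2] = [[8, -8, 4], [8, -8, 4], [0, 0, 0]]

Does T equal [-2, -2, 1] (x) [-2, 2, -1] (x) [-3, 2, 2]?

Reconstruct entry (2,0,0) from the claimed factors: Σₗ aₗ[2]bₗ[0]cₗ[0] = (1)·(-2)·(-3) = 6, but T[2,0,0] = 0. The claim is false.

No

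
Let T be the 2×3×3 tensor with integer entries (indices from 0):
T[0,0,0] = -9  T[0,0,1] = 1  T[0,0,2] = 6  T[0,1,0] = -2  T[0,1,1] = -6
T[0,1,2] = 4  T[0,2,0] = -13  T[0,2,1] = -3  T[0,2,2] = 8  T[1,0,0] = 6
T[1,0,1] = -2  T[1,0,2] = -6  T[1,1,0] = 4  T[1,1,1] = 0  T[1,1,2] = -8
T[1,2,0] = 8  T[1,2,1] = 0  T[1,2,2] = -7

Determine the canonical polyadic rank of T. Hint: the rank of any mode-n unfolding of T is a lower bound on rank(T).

Lower bound: the mode-3 unfolding of T (rows indexed by k, columns by (i,j) = (0,0), (0,1), (0,2), (1,0), (1,1), (1,2)) is [[-9, -2, -13, 6, 4, 8], [1, -6, -3, -2, 0, 0], [6, 4, 8, -6, -8, -7]].
There the 3×3 minor on rows k ∈ {0, 1, 2}, columns (i,j) ∈ {(0,0), (0,1), (0,2)} is det [[-9, -2, -13], [1, -6, -3], [6, 4, 8]] = -144 ≠ 0, so this unfolding has rank ≥ 3; CP rank is at least every unfolding rank, so rank(T) ≥ 3. (This is only a lower bound: in general the CP rank may exceed every unfolding rank, so we still need to exhibit 3 rank-1 terms summing to T.)
Upper bound: T is a sum of 3 rank-1 terms, T = [1, -2] (x) [1, 2, 1] (x) [-1, 1, 2] + [2, -1] (x) [1, -1, 1] (x) [-2, 2, 1] + [2, -1] (x) [1, 1, 2] (x) [-2, -2, 1] (one valid choice — decompositions are not unique — normalised so each a, b is primitive with positive first nonzero entry; check it by expanding all entries), so rank(T) ≤ 3.
These bounds meet, so rank(T) = 3.

3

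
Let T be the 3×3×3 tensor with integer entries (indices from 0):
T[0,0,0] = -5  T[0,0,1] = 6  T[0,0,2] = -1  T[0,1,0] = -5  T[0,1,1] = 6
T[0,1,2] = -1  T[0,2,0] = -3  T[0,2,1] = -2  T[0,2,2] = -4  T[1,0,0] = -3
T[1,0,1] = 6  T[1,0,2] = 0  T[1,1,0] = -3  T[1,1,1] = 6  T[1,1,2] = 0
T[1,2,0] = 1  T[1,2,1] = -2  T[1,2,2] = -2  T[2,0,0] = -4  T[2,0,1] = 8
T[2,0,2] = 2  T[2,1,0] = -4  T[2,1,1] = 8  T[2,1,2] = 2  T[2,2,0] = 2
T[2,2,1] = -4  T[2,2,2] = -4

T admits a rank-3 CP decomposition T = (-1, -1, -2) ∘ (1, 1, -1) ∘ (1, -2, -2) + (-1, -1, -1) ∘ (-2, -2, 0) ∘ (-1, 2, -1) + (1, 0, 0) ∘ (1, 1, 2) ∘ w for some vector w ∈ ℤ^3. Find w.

Subtract the known terms from T to get the rank-1 residual R = (1, 0, 0) ∘ (1, 1, 2) ∘ w, so R[i,j,k] = a[i]·b[j]·w[k]. Pick indices with nonzero a[0]·b[0] = (1)·(1) = 1. Only the fibre through (0,0,·) is needed: R[0,0,:] = T[0,0,:] − Σₗ aₗ[0]bₗ[0]cₗ = [-5, 6, -1] − (-1)·(1)·(1, -2, -2) − (-1)·(-2)·(-1, 2, -1) = [-2, 0, -1]. Then w[k] = R[0,0,k] / 1 for each k, giving w = [-2, 0, -1] / 1 = (-2, 0, -1).

w = (-2, 0, -1)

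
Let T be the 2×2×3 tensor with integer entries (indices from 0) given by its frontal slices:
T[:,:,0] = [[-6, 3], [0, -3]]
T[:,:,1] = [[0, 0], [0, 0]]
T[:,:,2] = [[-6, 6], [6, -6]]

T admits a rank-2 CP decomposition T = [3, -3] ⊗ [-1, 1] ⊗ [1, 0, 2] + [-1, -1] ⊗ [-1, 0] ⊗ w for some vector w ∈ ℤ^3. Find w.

Subtract the known terms from T to get the rank-1 residual R = [-1, -1] ⊗ [-1, 0] ⊗ w, so R[i,j,k] = a[i]·b[j]·w[k]. Pick indices with nonzero a[0]·b[0] = (-1)·(-1) = 1. Only the fibre through (0,0,·) is needed: R[0,0,:] = T[0,0,:] − Σₗ aₗ[0]bₗ[0]cₗ = [-6, 0, -6] − (3)·(-1)·[1, 0, 2] = [-3, 0, 0]. Then w[k] = R[0,0,k] / 1 for each k, giving w = [-3, 0, 0] / 1 = [-3, 0, 0].

w = [-3, 0, 0]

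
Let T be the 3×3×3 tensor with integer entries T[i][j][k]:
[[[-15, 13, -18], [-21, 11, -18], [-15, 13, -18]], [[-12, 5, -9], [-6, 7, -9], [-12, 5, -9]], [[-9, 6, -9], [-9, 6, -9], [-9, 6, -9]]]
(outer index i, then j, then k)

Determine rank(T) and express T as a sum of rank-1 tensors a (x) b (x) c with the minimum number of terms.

Lower bound: the mode-1 unfolding of T (rows indexed by i, columns by (j,k) = (0,0), (0,1), (0,2), (1,0), (1,1), (1,2), (2,0), (2,1), (2,2)) is [[-15, 13, -18, -21, 11, -18, -15, 13, -18], [-12, 5, -9, -6, 7, -9, -12, 5, -9], [-9, 6, -9, -9, 6, -9, -9, 6, -9]].
There the 2×2 minor on rows i ∈ {0, 1}, columns (j,k) ∈ {(0,0), (0,1)} is det [[-15, 13], [-12, 5]] = 81 ≠ 0, so this unfolding has rank ≥ 2; CP rank is at least every unfolding rank, so rank(T) ≥ 2. (This is only a lower bound: in general the CP rank may exceed every unfolding rank, so we still need to exhibit 2 rank-1 terms summing to T.)
Upper bound — finding two terms. Write S_k = T[:,:,k] for the frontal slices: S₀ = [[-15, -21, -15], [-12, -6, -12], [-9, -9, -9]], S₁ = [[13, 11, 13], [5, 7, 5], [6, 6, 6]], S₂ = [[-18, -18, -18], [-9, -9, -9], [-9, -9, -9]].
If T = a₁ (x) b₁ (x) c₁ + a₂ (x) b₂ (x) c₂ then each S_k = c₁[k]·a₁b₁ᵀ + c₂[k]·a₂b₂ᵀ. S₀ and S₁ are linearly independent, so a₁b₁ᵀ and a₂b₂ᵀ must span the same plane of matrices: they are the rank-1 matrices of the form x·S₀ + y·S₁.
The 2×2 minor of x·S₀ + y·S₁ on rows {0,1}, columns {0,1} is −162·x² + 54·xy + 36·y² = (-18)·(3·x − 2·y)(3·x + y), vanishing at (x:y) = (2:3) and (1:-3).
M₁ = 2·S₀ + 3·S₁ = [[9, -9, 9], [-9, 9, -9], [0, 0, 0]] = 9·[1, -1, 0][1, -1, 1]ᵀ and M₂ = S₀ − 3·S₁ = [[-54, -54, -54], [-27, -27, -27], [-27, -27, -27]] = (-27)·[2, 1, 1][1, 1, 1]ᵀ, so take a₁ = [1, -1, 0], b₁ = [1, -1, 1], a₂ = [2, 1, 1], b₂ = [1, 1, 1].
Each slice is an integer combination of E₁ = a₁b₁ᵀ and E₂ = a₂b₂ᵀ: S₀ = 3·E₁ − 9·E₂, S₁ = E₁ + 6·E₂, S₂ = −9·E₂; reading off coefficients, c₁ = [3, 1, 0] and c₂ = [-9, 6, -9].
Hence T = [1, -1, 0] (x) [1, -1, 1] (x) [3, 1, 0] + [2, 1, 1] (x) [1, 1, 1] (x) [-9, 6, -9], so rank(T) ≤ 2.
These bounds meet, so rank(T) = 2.

rank(T) = 2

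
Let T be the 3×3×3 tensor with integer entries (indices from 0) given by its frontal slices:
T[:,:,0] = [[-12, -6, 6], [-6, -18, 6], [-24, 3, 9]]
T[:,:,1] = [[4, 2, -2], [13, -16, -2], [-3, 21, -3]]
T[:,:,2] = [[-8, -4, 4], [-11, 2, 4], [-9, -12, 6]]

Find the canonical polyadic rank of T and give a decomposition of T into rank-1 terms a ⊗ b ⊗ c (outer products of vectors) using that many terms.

Lower bound: the mode-3 unfolding of T (rows indexed by k, columns by (i,j) = (0,0), (0,1), (0,2), (1,0), (1,1), (1,2), (2,0), (2,1), (2,2)) is [[-12, -6, 6, -6, -18, 6, -24, 3, 9], [4, 2, -2, 13, -16, -2, -3, 21, -3], [-8, -4, 4, -11, 2, 4, -9, -12, 6]].
There the 2×2 minor on rows k ∈ {0, 1}, columns (i,j) ∈ {(0,0), (1,0)} is det [[-12, -6], [4, 13]] = -132 ≠ 0, so this unfolding has rank ≥ 2; CP rank is at least every unfolding rank, so rank(T) ≥ 2. (This is only a lower bound: in general the CP rank may exceed every unfolding rank, so we still need to exhibit 2 rank-1 terms summing to T.)
Upper bound — finding two terms. Write S_k = T[:,:,k] for the frontal slices: S₀ = [[-12, -6, 6], [-6, -18, 6], [-24, 3, 9]], S₁ = [[4, 2, -2], [13, -16, -2], [-3, 21, -3]], S₂ = [[-8, -4, 4], [-11, 2, 4], [-9, -12, 6]].
If T = a₁ ⊗ b₁ ⊗ c₁ + a₂ ⊗ b₂ ⊗ c₂ then each S_k = c₁[k]·a₁b₁ᵀ + c₂[k]·a₂b₂ᵀ. S₀ and S₁ are linearly independent, so a₁b₁ᵀ and a₂b₂ᵀ must span the same plane of matrices: they are the rank-1 matrices of the form x·S₀ + y·S₁.
The 2×2 minor of x·S₀ + y·S₁ on rows {0,1}, columns {0,1} is 180·x² + 210·xy − 90·y² = 30·(2·x + 3·y)(3·x − y), vanishing at (x:y) = (3:-2) and (1:3).
M₁ = 3·S₀ − 2·S₁ = [[-44, -22, 22], [-44, -22, 22], [-66, -33, 33]] = (-11)·[2, 2, 3][2, 1, -1]ᵀ and M₂ = S₀ + 3·S₁ = [[0, 0, 0], [33, -66, 0], [-33, 66, 0]] = 33·[0, 1, -1][1, -2, 0]ᵀ, so take a₁ = [2, 2, 3], b₁ = [2, 1, -1], a₂ = [0, 1, -1], b₂ = [1, -2, 0].
Each slice is an integer combination of E₁ = a₁b₁ᵀ and E₂ = a₂b₂ᵀ: S₀ = −3·E₁ + 6·E₂, S₁ = E₁ + 9·E₂, S₂ = −2·E₁ − 3·E₂; reading off coefficients, c₁ = [-3, 1, -2] and c₂ = [6, 9, -3].
Hence T = [2, 2, 3] ⊗ [2, 1, -1] ⊗ [-3, 1, -2] + [0, 1, -1] ⊗ [1, -2, 0] ⊗ [6, 9, -3], so rank(T) ≤ 2.
These bounds meet, so rank(T) = 2.

rank(T) = 2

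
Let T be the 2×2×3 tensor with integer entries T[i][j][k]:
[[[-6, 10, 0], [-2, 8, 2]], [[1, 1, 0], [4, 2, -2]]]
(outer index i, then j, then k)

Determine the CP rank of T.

Lower bound: in the mode-3 unfolding of T (rows indexed by k, columns by (i,j)) the 3×3 minor on rows k ∈ {0, 1, 2}, columns (i,j) ∈ {(0,0), (0,1), (1,0)} is det [[-6, -2, 1], [10, 8, 1], [0, 2, 0]] = 32 ≠ 0, so that unfolding has rank ≥ 3 and hence rank(T) ≥ 3 (CP rank is at least every unfolding rank, though it can be larger).
Upper bound: T is a sum of 3 rank-1 terms, T = [1, -1] ⊗ [0, 1] ⊗ [-2, 0, 2] + [1, 0] ⊗ [2, 1] ⊗ [-4, 4, 0] + [2, 1] ⊗ [1, 2] ⊗ [1, 1, 0] (one valid choice — decompositions are not unique — normalised so each a, b is primitive with positive first nonzero entry; check it by expanding all entries), so rank(T) ≤ 3.
These bounds meet, so rank(T) = 3.

3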